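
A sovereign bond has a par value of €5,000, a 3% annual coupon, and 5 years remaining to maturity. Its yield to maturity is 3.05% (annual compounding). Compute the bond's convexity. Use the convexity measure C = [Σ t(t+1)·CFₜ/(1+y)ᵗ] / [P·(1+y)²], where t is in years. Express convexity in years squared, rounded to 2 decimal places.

With y = 0.0305:
  t   CF        PV=CF/(1+0.0305)^t    t·PV        t(t+1)·PV
  1       150.00       145.5604       145.5604         291.1208
  2       150.00       141.2522       282.5044         847.5133
  3       150.00       137.0715       411.2146       1,644.8584
  4       150.00       133.0146       532.0584       2,660.2918
  5     5,150.00     4,431.6683    22,158.3416     132,950.0494
  Σ                  4,988.5671    23,529.6794     138,393.8337
P = 4,988.5671.
Convexity = Σ t(t+1)·PV / [P·(1+y)²] = 138,393.8337 / (4,988.5671 × 1.061930) = 26.12432.

26.12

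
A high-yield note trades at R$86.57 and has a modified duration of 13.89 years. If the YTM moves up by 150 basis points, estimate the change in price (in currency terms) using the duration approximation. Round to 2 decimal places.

-R$18.04

Duration approximation: ΔP/P ≈ -D_mod · Δy = -13.89 × (+0.015) = -0.208350.
ΔP ≈ 86.57 × (-0.208350) = -18.0368595.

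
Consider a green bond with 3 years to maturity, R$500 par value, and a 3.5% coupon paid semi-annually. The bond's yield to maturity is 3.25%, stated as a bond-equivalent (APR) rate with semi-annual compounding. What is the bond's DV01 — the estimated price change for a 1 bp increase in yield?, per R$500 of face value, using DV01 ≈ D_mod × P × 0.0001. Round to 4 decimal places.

Periodic yield y = 0.01625.
  t   CF        PV=CF/(1+0.01625)^t    t·PV
  1         8.75         8.6101         8.6101
  2         8.75         8.4724        16.9448
  3         8.75         8.3369        25.0108
  4         8.75         8.2036        32.8145
  5         8.75         8.0724        40.3622
  6       508.75       461.8501     2,771.1008
  Σ                    503.5456     2,894.8432
P = 503.5456; D_Mac = 5.74892 half-year periods = 2.87446 yrs; D_mod = 2.82850 yrs.
DV01 ≈ 2.82850 × 503.5456 × 0.0001 = 0.142428.

R$0.1424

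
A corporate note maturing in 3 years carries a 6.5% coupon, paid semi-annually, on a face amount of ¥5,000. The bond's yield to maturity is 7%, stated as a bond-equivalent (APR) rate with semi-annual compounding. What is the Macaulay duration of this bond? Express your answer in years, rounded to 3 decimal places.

2.772 years

Periodic yield y = 0.035. Discount each cash flow and weight by its period:
  t   CF        PV=CF/(1+0.035)^t    t·PV
  1       162.50       157.0048       157.0048
  2       162.50       151.6955       303.3910
  3       162.50       146.5657       439.6971
  4       162.50       141.6094       566.4374
  5       162.50       136.8206       684.1032
  6     5,162.50     4,199.6971    25,198.1825
  Σ                  4,933.3931    27,348.8160
Price P = Σ PV = 4,933.3931.
Macaulay duration = Σ(t·PV) / P = 27,348.8160 / 4,933.3931 = 5.54361 half-year periods.
In years: 5.54361 / 2 = 2.77181 years.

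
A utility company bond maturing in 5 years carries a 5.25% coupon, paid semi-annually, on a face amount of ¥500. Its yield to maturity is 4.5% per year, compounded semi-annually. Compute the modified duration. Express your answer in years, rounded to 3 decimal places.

4.374 years

Periodic yield y = 0.0225. First find Macaulay duration:
  t   CF        PV=CF/(1+0.0225)^t    t·PV
  1       13.125        12.8362        12.8362
  2       13.125        12.5537        25.1075
  3       13.125        12.2775        36.8325
  4       13.125        12.0073        48.0293
  5       13.125        11.7431        58.7155
  6       13.125        11.4847        68.9082
  7       13.125        11.2320        78.6238
  8       13.125        10.9848        87.8785
  9       13.125        10.7431        96.6879
  10     513.125       410.7618     4,107.6176
  Σ                    516.6242     4,621.2368
P = 516.6242; Macaulay duration = 4,621.2368 / 516.6242 = 8.94507 half-year periods = 4.47253 years.
Modified duration = D_Mac / (1 + y) = 4.47253 / 1.0225 = 4.37412 years.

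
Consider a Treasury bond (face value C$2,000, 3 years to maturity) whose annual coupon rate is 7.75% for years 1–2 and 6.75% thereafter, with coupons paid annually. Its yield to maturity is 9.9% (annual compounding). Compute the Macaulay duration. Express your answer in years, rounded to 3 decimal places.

2.781 years

Periodic yield y = 0.099. Discount each cash flow and weight by its year:
  t   CF        PV=CF/(1+0.099)^t    t·PV
  1       155.00       141.0373       141.0373
  2       155.00       128.3324       256.6648
  3     2,135.00     1,608.4398     4,825.3193
  Σ                  1,877.8095     5,223.0214
Price P = Σ PV = 1,877.8095.
Macaulay duration = Σ(t·PV) / P = 5,223.0214 / 1,877.8095 = 2.78144 years.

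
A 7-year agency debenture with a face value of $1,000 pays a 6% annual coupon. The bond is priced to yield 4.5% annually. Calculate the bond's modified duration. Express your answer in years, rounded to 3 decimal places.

Periodic yield y = 0.045. First find Macaulay duration:
  t   CF        PV=CF/(1+0.045)^t    t·PV
  1        60.00        57.4163        57.4163
  2        60.00        54.9438       109.8876
  3        60.00        52.5778       157.7334
  4        60.00        50.3137       201.2547
  5        60.00        48.1471       240.7353
  6        60.00        46.0737       276.4425
  7     1,060.00       778.9182     5,452.4272
  Σ                  1,088.3905     6,495.8969
P = 1,088.3905; Macaulay duration = 6,495.8969 / 1,088.3905 = 5.96835 years.
Modified duration = D_Mac / (1 + y) = 5.96835 / 1.045 = 5.71134 years.

5.711 years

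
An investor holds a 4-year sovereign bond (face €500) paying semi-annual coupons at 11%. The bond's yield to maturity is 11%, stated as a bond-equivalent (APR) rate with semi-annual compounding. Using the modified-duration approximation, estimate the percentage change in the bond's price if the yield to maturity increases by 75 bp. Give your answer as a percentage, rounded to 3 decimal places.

Periodic yield y = 0.055. Modified duration first:
  t   CF        PV=CF/(1+0.055)^t    t·PV
  1        27.50        26.0664        26.0664
  2        27.50        24.7074        49.4149
  3        27.50        23.4194        70.2581
  4        27.50        22.1985        88.7938
  5        27.50        21.0412       105.2060
  6        27.50        19.9443       119.6656
  7        27.50        18.9045       132.3316
  8       527.50       343.7184     2,749.7472
  Σ                    500.0000     3,341.4836
P = 500.0000; D_Mac = 6.68297 half-year periods = 3.34148 yrs; D_mod = 3.34148/(1+0.055) = 3.16728 yrs.
ΔP/P ≈ -D_mod · Δy = -3.16728 × (+0.0075) = -0.023755 = -2.3755%.

-2.375%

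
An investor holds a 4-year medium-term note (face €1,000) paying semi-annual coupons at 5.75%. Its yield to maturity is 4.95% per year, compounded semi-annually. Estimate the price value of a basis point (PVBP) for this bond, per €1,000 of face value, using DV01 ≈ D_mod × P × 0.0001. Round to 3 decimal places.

Periodic yield y = 0.02475.
  t   CF        PV=CF/(1+0.02475)^t    t·PV
  1        28.75        28.0556        28.0556
  2        28.75        27.3780        54.7560
  3        28.75        26.7168        80.1503
  4        28.75        26.0715       104.2860
  5        28.75        25.4418       127.2091
  6        28.75        24.8273       148.9641
  7        28.75        24.2277       169.5940
  8     1,028.75       845.9923     6,767.9387
  Σ                  1,028.7111     7,480.9539
P = 1,028.7111; D_Mac = 7.27216 half-year periods = 3.63608 yrs; D_mod = 3.54826 yrs.
DV01 ≈ 3.54826 × 1,028.7111 × 0.0001 = 0.365014.

€0.365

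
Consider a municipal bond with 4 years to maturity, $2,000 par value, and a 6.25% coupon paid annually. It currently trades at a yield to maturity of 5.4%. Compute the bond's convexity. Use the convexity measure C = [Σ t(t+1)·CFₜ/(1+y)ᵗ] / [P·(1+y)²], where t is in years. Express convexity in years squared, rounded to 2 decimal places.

With y = 0.054:
  t   CF        PV=CF/(1+0.054)^t    t·PV        t(t+1)·PV
  1       125.00       118.5958       118.5958         237.1917
  2       125.00       112.5198       225.0395         675.1186
  3       125.00       106.7550       320.2650       1,281.0599
  4     2,125.00     1,721.8547     6,887.4186      34,437.0932
  Σ                  2,059.7252     7,551.3190      36,630.4633
P = 2,059.7252.
Convexity = Σ t(t+1)·PV / [P·(1+y)²] = 36,630.4633 / (2,059.7252 × 1.110916) = 16.00855.

16.01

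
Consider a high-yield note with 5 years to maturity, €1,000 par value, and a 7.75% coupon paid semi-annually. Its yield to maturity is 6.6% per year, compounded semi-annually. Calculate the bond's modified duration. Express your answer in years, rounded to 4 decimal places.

4.1237 years

Periodic yield y = 0.033. First find Macaulay duration:
  t   CF        PV=CF/(1+0.033)^t    t·PV
  1        38.75        37.5121        37.5121
  2        38.75        36.3137        72.6275
  3        38.75        35.1537       105.4610
  4        38.75        34.0307       136.1227
  5        38.75        32.9435       164.7176
  6        38.75        31.8911       191.3467
  7        38.75        30.8723       216.1063
  8        38.75        29.8861       239.0887
  9        38.75        28.9314       260.3822
  10    1,038.75       750.7716     7,507.7158
  Σ                  1,048.3062     8,931.0807
P = 1,048.3062; Macaulay duration = 8,931.0807 / 1,048.3062 = 8.51953 half-year periods = 4.25977 years.
Modified duration = D_Mac / (1 + y) = 4.25977 / 1.033 = 4.12369 years.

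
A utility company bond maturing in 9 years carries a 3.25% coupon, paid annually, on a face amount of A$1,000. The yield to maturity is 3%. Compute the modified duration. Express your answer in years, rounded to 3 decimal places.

7.726 years

Periodic yield y = 0.03. First find Macaulay duration:
  t   CF        PV=CF/(1+0.03)^t    t·PV
  1        32.50        31.5534        31.5534
  2        32.50        30.6344        61.2687
  3        32.50        29.7421        89.2263
  4        32.50        28.8758       115.5033
  5        32.50        28.0348       140.1739
  6        32.50        27.2182       163.3094
  7        32.50        26.4255       184.9783
  8        32.50        25.6558       205.2464
  9     1,032.50       791.3253     7,121.9275
  Σ                  1,019.4653     8,113.1873
P = 1,019.4653; Macaulay duration = 8,113.1873 / 1,019.4653 = 7.95828 years.
Modified duration = D_Mac / (1 + y) = 7.95828 / 1.03 = 7.72648 years.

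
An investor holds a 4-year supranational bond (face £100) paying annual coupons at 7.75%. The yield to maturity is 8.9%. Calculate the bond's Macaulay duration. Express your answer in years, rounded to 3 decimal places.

3.580 years

Periodic yield y = 0.089. Discount each cash flow and weight by its year:
  t   CF        PV=CF/(1+0.089)^t    t·PV
  1         7.75         7.1166         7.1166
  2         7.75         6.5350        13.0700
  3         7.75         6.0009        18.0028
  4       107.75        76.6136       306.4543
  Σ                     96.2661       344.6437
Price P = Σ PV = 96.2661.
Macaulay duration = Σ(t·PV) / P = 344.6437 / 96.2661 = 3.58011 years.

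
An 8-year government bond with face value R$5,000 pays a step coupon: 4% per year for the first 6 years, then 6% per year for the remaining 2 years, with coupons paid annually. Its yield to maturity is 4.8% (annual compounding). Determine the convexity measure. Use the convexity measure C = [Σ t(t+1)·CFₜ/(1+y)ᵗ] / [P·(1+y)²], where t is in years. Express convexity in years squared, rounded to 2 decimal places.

54.54

With y = 0.048:
  t   CF        PV=CF/(1+0.048)^t    t·PV        t(t+1)·PV
  1       200.00       190.8397       190.8397         381.6794
  2       200.00       182.0989       364.1979       1,092.5937
  3       200.00       173.7585       521.2756       2,085.1024
  4       200.00       165.8001       663.2005       3,316.0026
  5       200.00       158.2062       791.0312       4,746.1869
  6       200.00       150.9601       905.7609       6,340.3260
  7       300.00       216.0689     1,512.4824      12,099.8588
  8     5,300.00     3,642.3830    29,139.0639     262,251.5748
  Σ                  4,880.1156    34,087.8519     292,313.3247
P = 4,880.1156.
Convexity = Σ t(t+1)·PV / [P·(1+y)²] = 292,313.3247 / (4,880.1156 × 1.098304) = 54.53759.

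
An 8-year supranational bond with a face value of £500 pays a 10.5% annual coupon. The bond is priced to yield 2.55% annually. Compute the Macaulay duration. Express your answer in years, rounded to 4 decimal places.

6.2607 years

Periodic yield y = 0.0255. Discount each cash flow and weight by its year:
  t   CF        PV=CF/(1+0.0255)^t    t·PV
  1        52.50        51.1945        51.1945
  2        52.50        49.9215        99.8431
  3        52.50        48.6802       146.0406
  4        52.50        47.4697       189.8789
  5        52.50        46.2893       231.4467
  6        52.50        45.1383       270.8299
  7        52.50        44.0159       308.1113
  8       552.50       451.6967     3,613.5740
  Σ                    784.4063     4,910.9190
Price P = Σ PV = 784.4063.
Macaulay duration = Σ(t·PV) / P = 4,910.9190 / 784.4063 = 6.26068 years.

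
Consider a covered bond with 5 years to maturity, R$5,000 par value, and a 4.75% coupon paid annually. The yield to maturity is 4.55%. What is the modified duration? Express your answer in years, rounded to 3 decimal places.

4.370 years

Periodic yield y = 0.0455. First find Macaulay duration:
  t   CF        PV=CF/(1+0.0455)^t    t·PV
  1       237.50       227.1640       227.1640
  2       237.50       217.2779       434.5558
  3       237.50       207.8220       623.4660
  4       237.50       198.7776       795.1104
  5     5,237.50     4,192.7971    20,963.9857
  Σ                  5,043.8387    23,044.2819
P = 5,043.8387; Macaulay duration = 23,044.2819 / 5,043.8387 = 4.56880 years.
Modified duration = D_Mac / (1 + y) = 4.56880 / 1.0455 = 4.36996 years.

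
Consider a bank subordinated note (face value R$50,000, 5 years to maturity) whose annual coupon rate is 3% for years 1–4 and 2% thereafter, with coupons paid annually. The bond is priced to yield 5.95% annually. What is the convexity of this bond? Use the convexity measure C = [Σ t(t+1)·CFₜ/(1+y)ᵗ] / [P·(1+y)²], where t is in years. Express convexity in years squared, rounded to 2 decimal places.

With y = 0.0595:
  t   CF        PV=CF/(1+0.0595)^t    t·PV        t(t+1)·PV
  1     1,500.00     1,415.7622     1,415.7622       2,831.5243
  2     1,500.00     1,336.2550     2,672.5100       8,017.5299
  3     1,500.00     1,261.2128     3,783.6385      15,134.5538
  4     1,500.00     1,190.3849     4,761.5397      23,807.6983
  5    51,000.00    38,200.1766   191,000.8831   1,146,005.2985
  Σ                 43,403.7915   203,634.3333   1,195,796.6048
P = 43,403.7915.
Convexity = Σ t(t+1)·PV / [P·(1+y)²] = 1,195,796.6048 / (43,403.7915 × 1.122540) = 24.54300.

24.54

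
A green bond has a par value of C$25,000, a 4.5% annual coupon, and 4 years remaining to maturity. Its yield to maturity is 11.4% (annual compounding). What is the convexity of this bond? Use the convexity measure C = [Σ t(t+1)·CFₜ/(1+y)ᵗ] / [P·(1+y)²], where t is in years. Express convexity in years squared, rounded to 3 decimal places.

With y = 0.114:
  t   CF        PV=CF/(1+0.114)^t    t·PV        t(t+1)·PV
  1     1,125.00     1,009.8743     1,009.8743       2,019.7487
  2     1,125.00       906.5299     1,813.0598       5,439.1795
  3     1,125.00       813.7611     2,441.2834       9,765.1337
  4    26,125.00    16,963.5028    67,854.0113     339,270.0567
  Σ                 19,693.6682    73,118.2289     356,494.1186
P = 19,693.6682.
Convexity = Σ t(t+1)·PV / [P·(1+y)²] = 356,494.1186 / (19,693.6682 × 1.240996) = 14.58664.

14.587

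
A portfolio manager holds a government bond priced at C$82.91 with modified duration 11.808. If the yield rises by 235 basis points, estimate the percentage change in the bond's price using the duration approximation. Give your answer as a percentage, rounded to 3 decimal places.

Duration approximation: ΔP/P ≈ -D_mod · Δy = -11.808 × (+0.0235) = -0.277488.
As a percentage: -27.7488%.

-27.749%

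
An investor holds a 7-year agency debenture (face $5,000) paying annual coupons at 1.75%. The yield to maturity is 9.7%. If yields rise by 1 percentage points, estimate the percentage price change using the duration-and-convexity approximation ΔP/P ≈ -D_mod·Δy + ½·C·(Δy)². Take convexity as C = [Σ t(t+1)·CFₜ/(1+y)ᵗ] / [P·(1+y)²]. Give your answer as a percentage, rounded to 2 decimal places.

With y = 0.097:
  t   CF        PV=CF/(1+0.097)^t    t·PV        t(t+1)·PV
  1        87.50        79.7630        79.7630         159.5260
  2        87.50        72.7101       145.4202         436.2607
  3        87.50        66.2809       198.8426         795.3704
  4        87.50        60.4201       241.6805       1,208.4023
  5        87.50        55.0776       275.3879       1,652.3276
  6        87.50        50.2075       301.2448       2,108.7135
  7     5,087.50     2,661.0806    18,627.5642     149,020.5137
  Σ                  3,045.5397    19,869.9032     155,381.1142
P = 3,045.5397; D_Mac = 6.52426 yrs; D_mod = 5.94737 yrs; C = 42.39559.
Duration effect: -5.94737 × (+0.01) = -0.059474
Convexity effect: 0.5 × 42.39559 × (0.01)² = +0.0021198
ΔP/P ≈ -0.059474 + 0.0021198 = -0.057354 = -5.7354%.

-5.74%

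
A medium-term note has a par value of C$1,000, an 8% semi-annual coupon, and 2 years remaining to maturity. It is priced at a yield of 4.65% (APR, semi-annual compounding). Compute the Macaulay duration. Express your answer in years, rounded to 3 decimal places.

1.891 years

Periodic yield y = 0.02325. Discount each cash flow and weight by its period:
  t   CF        PV=CF/(1+0.02325)^t    t·PV
  1        40.00        39.0911        39.0911
  2        40.00        38.2029        76.4058
  3        40.00        37.3349       112.0046
  4     1,040.00       948.6507     3,794.6028
  Σ                  1,063.2796     4,022.1043
Price P = Σ PV = 1,063.2796.
Macaulay duration = Σ(t·PV) / P = 4,022.1043 / 1,063.2796 = 3.78273 half-year periods.
In years: 3.78273 / 2 = 1.89137 years.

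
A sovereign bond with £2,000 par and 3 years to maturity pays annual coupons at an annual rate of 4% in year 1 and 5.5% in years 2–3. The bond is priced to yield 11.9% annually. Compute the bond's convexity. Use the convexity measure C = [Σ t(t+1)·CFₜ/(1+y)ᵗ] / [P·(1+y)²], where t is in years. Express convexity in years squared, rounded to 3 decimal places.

8.988

With y = 0.119:
  t   CF        PV=CF/(1+0.119)^t    t·PV        t(t+1)·PV
  1        80.00        71.4924        71.4924         142.9848
  2       110.00        87.8481       175.6963         527.0888
  3     2,110.00     1,505.8863     4,517.6590      18,070.6362
  Σ                  1,665.2269     4,764.8477      18,740.7097
P = 1,665.2269.
Convexity = Σ t(t+1)·PV / [P·(1+y)²] = 18,740.7097 / (1,665.2269 × 1.252161) = 8.98778.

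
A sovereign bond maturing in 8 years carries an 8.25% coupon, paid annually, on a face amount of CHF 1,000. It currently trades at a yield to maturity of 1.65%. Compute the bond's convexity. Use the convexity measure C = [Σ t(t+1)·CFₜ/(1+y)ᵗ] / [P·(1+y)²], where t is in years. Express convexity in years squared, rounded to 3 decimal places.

With y = 0.0165:
  t   CF        PV=CF/(1+0.0165)^t    t·PV        t(t+1)·PV
  1        82.50        81.1608        81.1608         162.3217
  2        82.50        79.8434       159.6869         479.0606
  3        82.50        78.5474       235.6422         942.5688
  4        82.50        77.2724       309.0896       1,545.4481
  5        82.50        76.0181       380.0905       2,280.5431
  6        82.50        74.7842       448.7050       3,140.9349
  7        82.50        73.5703       514.9918       4,119.9343
  8     1,082.50       949.6615     7,597.2922      68,375.6295
  Σ                  1,490.8581     9,726.6590      81,046.4410
P = 1,490.8581.
Convexity = Σ t(t+1)·PV / [P·(1+y)²] = 81,046.4410 / (1,490.8581 × 1.033272) = 52.61176.

52.612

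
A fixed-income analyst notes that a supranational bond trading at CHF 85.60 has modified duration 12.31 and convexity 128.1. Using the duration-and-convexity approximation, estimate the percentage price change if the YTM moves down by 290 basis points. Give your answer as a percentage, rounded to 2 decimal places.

+41.09%

Duration effect: -D_mod·Δy = -12.31 × (-0.029) = +0.356990
Convexity effect: ½·C·(Δy)² = 0.5 × 128.1 × (-0.029)² = +0.05386605
ΔP/P ≈ +0.356990 + 0.05386605 = +0.41085605
= +41.085605%.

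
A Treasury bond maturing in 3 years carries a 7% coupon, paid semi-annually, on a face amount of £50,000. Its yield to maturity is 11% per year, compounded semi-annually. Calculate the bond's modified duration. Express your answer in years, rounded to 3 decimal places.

Periodic yield y = 0.055. First find Macaulay duration:
  t   CF        PV=CF/(1+0.055)^t    t·PV
  1     1,750.00     1,658.7678     1,658.7678
  2     1,750.00     1,572.2917     3,144.5835
  3     1,750.00     1,490.3239     4,470.9717
  4     1,750.00     1,412.6293     5,650.5172
  5     1,750.00     1,338.9851     6,694.9256
  6    51,750.00    37,531.4719   225,188.8312
  Σ                 45,004.4697   246,808.5969
P = 45,004.4697; Macaulay duration = 246,808.5969 / 45,004.4697 = 5.48409 half-year periods = 2.74205 years.
Modified duration = D_Mac / (1 + y) = 2.74205 / 1.055 = 2.59910 years.

2.599 years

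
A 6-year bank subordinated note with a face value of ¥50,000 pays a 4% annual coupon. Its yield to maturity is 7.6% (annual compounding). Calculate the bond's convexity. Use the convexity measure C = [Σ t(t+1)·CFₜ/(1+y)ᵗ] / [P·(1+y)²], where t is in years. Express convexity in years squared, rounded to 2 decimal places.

31.41

With y = 0.076:
  t   CF        PV=CF/(1+0.076)^t    t·PV        t(t+1)·PV
  1     2,000.00     1,858.7361     1,858.7361       3,717.4721
  2     2,000.00     1,727.4499     3,454.8997      10,364.6992
  3     2,000.00     1,605.4367     4,816.3100      19,265.2402
  4     2,000.00     1,492.0415     5,968.1661      29,840.8305
  5     2,000.00     1,386.6557     6,933.2785      41,599.6708
  6    52,000.00    33,506.5502   201,039.3012   1,407,275.1085
  Σ                 41,576.8700   224,070.6916   1,512,063.0213
P = 41,576.8700.
Convexity = Σ t(t+1)·PV / [P·(1+y)²] = 1,512,063.0213 / (41,576.8700 × 1.157776) = 31.41185.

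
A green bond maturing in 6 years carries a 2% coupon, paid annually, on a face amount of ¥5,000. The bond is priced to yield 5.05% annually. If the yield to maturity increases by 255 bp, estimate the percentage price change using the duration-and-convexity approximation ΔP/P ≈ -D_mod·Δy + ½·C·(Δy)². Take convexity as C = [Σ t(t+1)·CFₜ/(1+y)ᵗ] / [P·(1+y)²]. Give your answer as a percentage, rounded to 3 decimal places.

With y = 0.0505:
  t   CF        PV=CF/(1+0.0505)^t    t·PV        t(t+1)·PV
  1       100.00        95.1928        95.1928         190.3855
  2       100.00        90.6166       181.2333         543.6998
  3       100.00        86.2605       258.7814       1,035.1257
  4       100.00        82.1137       328.4549       1,642.2746
  5       100.00        78.1663       390.8316       2,344.9899
  6     5,100.00     3,794.8432    22,769.0592     159,383.4143
  Σ                  4,227.1931    24,023.5532     165,139.8897
P = 4,227.1931; D_Mac = 5.68310 yrs; D_mod = 5.40990 yrs; C = 35.40037.
Duration effect: -5.40990 × (+0.0255) = -0.137952
Convexity effect: 0.5 × 35.40037 × (0.0255)² = +0.0115095
ΔP/P ≈ -0.137952 + 0.0115095 = -0.126443 = -12.6443%.

-12.644%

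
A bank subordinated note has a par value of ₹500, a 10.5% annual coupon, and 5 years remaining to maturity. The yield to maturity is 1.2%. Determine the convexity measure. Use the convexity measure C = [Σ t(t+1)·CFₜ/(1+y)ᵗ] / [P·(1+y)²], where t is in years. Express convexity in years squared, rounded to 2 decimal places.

With y = 0.012:
  t   CF        PV=CF/(1+0.012)^t    t·PV        t(t+1)·PV
  1        52.50        51.8775        51.8775         103.7549
  2        52.50        51.2623       102.5246         307.5739
  3        52.50        50.6545       151.9634         607.8536
  4        52.50        50.0538       200.2153       1,001.0765
  5       552.50       520.5108     2,602.5538      15,615.3231
  Σ                    724.3589     3,109.1347      17,635.5821
P = 724.3589.
Convexity = Σ t(t+1)·PV / [P·(1+y)²] = 17,635.5821 / (724.3589 × 1.024144) = 23.77251.

23.77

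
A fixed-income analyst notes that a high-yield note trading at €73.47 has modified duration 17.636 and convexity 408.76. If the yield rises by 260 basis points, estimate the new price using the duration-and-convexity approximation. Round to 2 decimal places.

Duration effect: -D_mod·Δy = -17.636 × (+0.026) = -0.458536
Convexity effect: ½·C·(Δy)² = 0.5 × 408.76 × (0.026)² = +0.13816088
ΔP/P ≈ -0.458536 + 0.13816088 = -0.32037512
New price ≈ 73.47 × (1 - 0.32037512) = 49.9320399336.

€49.93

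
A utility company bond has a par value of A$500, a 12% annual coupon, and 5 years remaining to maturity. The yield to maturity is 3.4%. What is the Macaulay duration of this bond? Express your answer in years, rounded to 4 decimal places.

Periodic yield y = 0.034. Discount each cash flow and weight by its year:
  t   CF        PV=CF/(1+0.034)^t    t·PV
  1        60.00        58.0271        58.0271
  2        60.00        56.1190       112.2381
  3        60.00        54.2737       162.8212
  4        60.00        52.4891       209.9564
  5       560.00       473.7894     2,368.9470
  Σ                    694.6983     2,911.9897
Price P = Σ PV = 694.6983.
Macaulay duration = Σ(t·PV) / P = 2,911.9897 / 694.6983 = 4.19173 years.

4.1917 years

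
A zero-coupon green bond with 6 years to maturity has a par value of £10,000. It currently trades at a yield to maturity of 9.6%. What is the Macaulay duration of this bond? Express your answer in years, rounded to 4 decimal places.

A zero-coupon bond has a single cash flow at maturity, so its Macaulay duration equals its maturity: 6 years.

6.0000 years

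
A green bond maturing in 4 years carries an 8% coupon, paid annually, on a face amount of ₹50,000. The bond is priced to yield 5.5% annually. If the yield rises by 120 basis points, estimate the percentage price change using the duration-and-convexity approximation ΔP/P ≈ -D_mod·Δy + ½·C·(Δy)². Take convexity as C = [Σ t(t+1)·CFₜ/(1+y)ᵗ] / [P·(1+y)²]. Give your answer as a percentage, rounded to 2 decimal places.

With y = 0.055:
  t   CF        PV=CF/(1+0.055)^t    t·PV        t(t+1)·PV
  1     4,000.00     3,791.4692     3,791.4692       7,582.9384
  2     4,000.00     3,593.8097     7,187.6193      21,562.8580
  3     4,000.00     3,406.4547    10,219.3640      40,877.4559
  4    54,000.00    43,589.7041   174,358.8166     871,794.0828
  Σ                 54,381.4377   195,557.2690     941,817.3350
P = 54,381.4377; D_Mac = 3.59603 yrs; D_mod = 3.40856 yrs; C = 15.56005.
Duration effect: -3.40856 × (+0.012) = -0.040903
Convexity effect: 0.5 × 15.56005 × (0.012)² = +0.0011203
ΔP/P ≈ -0.040903 + 0.0011203 = -0.039782 = -3.9782%.

-3.98%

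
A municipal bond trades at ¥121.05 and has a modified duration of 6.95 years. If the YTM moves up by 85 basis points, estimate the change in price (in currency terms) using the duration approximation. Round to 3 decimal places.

-¥7.151

Duration approximation: ΔP/P ≈ -D_mod · Δy = -6.95 × (+0.0085) = -0.059075.
ΔP ≈ 121.05 × (-0.059075) = -7.15102875.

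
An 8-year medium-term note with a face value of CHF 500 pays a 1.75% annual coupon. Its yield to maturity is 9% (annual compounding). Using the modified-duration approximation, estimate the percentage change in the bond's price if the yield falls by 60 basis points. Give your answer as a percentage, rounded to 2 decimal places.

Periodic yield y = 0.09. Modified duration first:
  t   CF        PV=CF/(1+0.09)^t    t·PV
  1         8.75         8.0275         8.0275
  2         8.75         7.3647        14.7294
  3         8.75         6.7566        20.2698
  4         8.75         6.1987        24.7949
  5         8.75         5.6869        28.4345
  6         8.75         5.2173        31.3040
  7         8.75         4.7865        33.5058
  8       508.75       255.3245     2,042.5958
  Σ                    299.3628     2,203.6618
P = 299.3628; D_Mac = 7.36117 yrs; D_mod = 7.36117/(1+0.09) = 6.75337 yrs.
ΔP/P ≈ -D_mod · Δy = -6.75337 × (-0.006) = +0.040520 = +4.0520%.

+4.05%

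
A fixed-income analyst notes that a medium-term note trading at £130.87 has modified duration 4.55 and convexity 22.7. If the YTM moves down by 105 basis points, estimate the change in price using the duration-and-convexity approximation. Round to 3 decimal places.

Duration effect: -D_mod·Δy = -4.55 × (-0.0105) = +0.047775
Convexity effect: ½·C·(Δy)² = 0.5 × 22.7 × (-0.0105)² = +0.0012513375
ΔP/P ≈ +0.047775 + 0.0012513375 = +0.0490263375
ΔP ≈ 130.87 × (+0.0490263375) = +6.416076788625.

+£6.416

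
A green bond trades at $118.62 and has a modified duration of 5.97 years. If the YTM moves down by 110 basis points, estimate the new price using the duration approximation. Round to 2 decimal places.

$126.41

Duration approximation: ΔP/P ≈ -D_mod · Δy = -5.97 × (-0.011) = +0.065670.
New price ≈ 118.62 × (1 + 0.065670) = 126.4097754.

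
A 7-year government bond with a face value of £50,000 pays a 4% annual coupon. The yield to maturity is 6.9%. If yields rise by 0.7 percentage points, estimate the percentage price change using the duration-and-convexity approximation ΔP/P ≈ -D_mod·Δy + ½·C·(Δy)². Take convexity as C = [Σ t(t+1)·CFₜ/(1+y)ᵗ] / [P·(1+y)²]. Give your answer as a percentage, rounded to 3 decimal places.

-3.934%

With y = 0.069:
  t   CF        PV=CF/(1+0.069)^t    t·PV        t(t+1)·PV
  1     2,000.00     1,870.9074     1,870.9074       3,741.8148
  2     2,000.00     1,750.1472     3,500.2945      10,500.8834
  3     2,000.00     1,637.1817     4,911.5451      19,646.1803
  4     2,000.00     1,531.5077     6,126.0307      30,630.1533
  5     2,000.00     1,432.6545     7,163.2725      42,979.6351
  6     2,000.00     1,340.1819     8,041.0917      56,287.6419
  7    52,000.00    32,595.6321   228,169.4246   1,825,355.3968
  Σ                 42,158.2125   259,782.5664   1,989,141.7056
P = 42,158.2125; D_Mac = 6.16209 yrs; D_mod = 5.76435 yrs; C = 41.28841.
Duration effect: -5.76435 × (+0.007) = -0.040350
Convexity effect: 0.5 × 41.28841 × (0.007)² = +0.0010116
ΔP/P ≈ -0.040350 + 0.0010116 = -0.039339 = -3.9339%.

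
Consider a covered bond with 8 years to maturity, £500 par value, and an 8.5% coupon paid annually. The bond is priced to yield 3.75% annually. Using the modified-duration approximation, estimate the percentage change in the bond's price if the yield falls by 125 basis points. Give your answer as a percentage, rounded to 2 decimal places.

Periodic yield y = 0.0375. Modified duration first:
  t   CF        PV=CF/(1+0.0375)^t    t·PV
  1        42.50        40.9639        40.9639
  2        42.50        39.4832        78.9665
  3        42.50        38.0561       114.1684
  4        42.50        36.6806       146.7224
  5        42.50        35.3548       176.7740
  6        42.50        34.0769       204.4615
  7        42.50        32.8452       229.9165
  8       542.50       404.1056     3,232.8450
  Σ                    661.5664     4,224.8182
P = 661.5664; D_Mac = 6.38608 yrs; D_mod = 6.38608/(1+0.0375) = 6.15526 yrs.
ΔP/P ≈ -D_mod · Δy = -6.15526 × (-0.0125) = +0.076941 = +7.6941%.

+7.69%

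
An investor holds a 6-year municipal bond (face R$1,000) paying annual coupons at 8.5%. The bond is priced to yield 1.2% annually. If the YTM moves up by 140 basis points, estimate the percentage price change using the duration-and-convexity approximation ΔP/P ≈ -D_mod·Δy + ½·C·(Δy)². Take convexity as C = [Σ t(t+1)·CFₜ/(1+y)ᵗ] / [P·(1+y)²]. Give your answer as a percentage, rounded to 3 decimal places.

-6.768%

With y = 0.012:
  t   CF        PV=CF/(1+0.012)^t    t·PV        t(t+1)·PV
  1        85.00        83.9921        83.9921         167.9842
  2        85.00        82.9961       165.9923         497.9768
  3        85.00        82.0120       246.0360         984.1440
  4        85.00        81.0395       324.1581       1,620.7905
  5        85.00        80.0786       400.3929       2,402.3574
  6     1,085.00     1,010.0588     6,060.3529      42,422.4702
  Σ                  1,420.1772     7,280.9243      48,095.7231
P = 1,420.1772; D_Mac = 5.12677 yrs; D_mod = 5.06598 yrs; C = 33.06762.
Duration effect: -5.06598 × (+0.014) = -0.070924
Convexity effect: 0.5 × 33.06762 × (0.014)² = +0.0032406
ΔP/P ≈ -0.070924 + 0.0032406 = -0.067683 = -6.7683%.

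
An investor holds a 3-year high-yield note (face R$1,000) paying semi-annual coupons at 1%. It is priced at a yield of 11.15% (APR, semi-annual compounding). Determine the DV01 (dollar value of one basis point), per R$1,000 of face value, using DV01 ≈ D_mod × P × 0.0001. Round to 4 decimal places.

Periodic yield y = 0.05575.
  t   CF        PV=CF/(1+0.05575)^t    t·PV
  1         5.00         4.7360         4.7360
  2         5.00         4.4859         8.9718
  3         5.00         4.2490        12.7470
  4         5.00         4.0246        16.0985
  5         5.00         3.8121        19.0605
  6     1,005.00       725.7709     4,354.6251
  Σ                    747.0784     4,416.2389
P = 747.0784; D_Mac = 5.91135 half-year periods = 2.95567 yrs; D_mod = 2.79960 yrs.
DV01 ≈ 2.79960 × 747.0784 × 0.0001 = 0.209152.

R$0.2092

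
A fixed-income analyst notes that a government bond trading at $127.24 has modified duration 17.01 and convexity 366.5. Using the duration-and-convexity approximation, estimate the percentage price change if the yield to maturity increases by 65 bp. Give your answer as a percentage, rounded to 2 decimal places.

-10.28%

Duration effect: -D_mod·Δy = -17.01 × (+0.0065) = -0.110565
Convexity effect: ½·C·(Δy)² = 0.5 × 366.5 × (0.0065)² = +0.0077423125
ΔP/P ≈ -0.110565 + 0.0077423125 = -0.1028226875
= -10.28226875%.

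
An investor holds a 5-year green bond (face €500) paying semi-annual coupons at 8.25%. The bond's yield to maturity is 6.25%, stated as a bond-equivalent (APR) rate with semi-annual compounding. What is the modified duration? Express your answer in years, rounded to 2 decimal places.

Periodic yield y = 0.03125. First find Macaulay duration:
  t   CF        PV=CF/(1+0.03125)^t    t·PV
  1       20.625        20.0000        20.0000
  2       20.625        19.3939        38.7879
  3       20.625        18.8062        56.4187
  4       20.625        18.2364        72.9454
  5       20.625        17.6837        88.4187
  6       20.625        17.1479       102.8872
  7       20.625        16.6282       116.3977
  8       20.625        16.1244       128.9948
  9       20.625        15.6357       140.7216
  10     520.625       382.7237     3,827.2374
  Σ                    542.3802     4,592.8095
P = 542.3802; Macaulay duration = 4,592.8095 / 542.3802 = 8.46788 half-year periods = 4.23394 years.
Modified duration = D_Mac / (1 + y) = 4.23394 / 1.03125 = 4.10564 years.

4.11 years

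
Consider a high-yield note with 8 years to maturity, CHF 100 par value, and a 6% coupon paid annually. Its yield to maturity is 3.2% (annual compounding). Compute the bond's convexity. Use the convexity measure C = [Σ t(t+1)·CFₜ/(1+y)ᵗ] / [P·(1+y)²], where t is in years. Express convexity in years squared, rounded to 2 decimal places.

53.28

With y = 0.032:
  t   CF        PV=CF/(1+0.032)^t    t·PV        t(t+1)·PV
  1         6.00         5.8140         5.8140          11.6279
  2         6.00         5.6337        11.2674          33.8021
  3         6.00         5.4590        16.3770          65.5079
  4         6.00         5.2897        21.1589         105.7943
  5         6.00         5.1257        25.6285         153.7709
  6         6.00         4.9668        29.8006         208.6039
  7         6.00         4.8128        33.6893         269.5140
  8       106.00        82.3888       659.1106       5,931.9951
  Σ                    119.4904       802.8460       6,780.6160
P = 119.4904.
Convexity = Σ t(t+1)·PV / [P·(1+y)²] = 6,780.6160 / (119.4904 × 1.065024) = 53.28155.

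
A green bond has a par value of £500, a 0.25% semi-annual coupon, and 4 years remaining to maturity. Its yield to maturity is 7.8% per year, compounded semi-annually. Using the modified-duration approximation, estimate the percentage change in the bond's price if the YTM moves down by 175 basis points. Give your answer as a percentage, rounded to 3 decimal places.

+6.702%

Periodic yield y = 0.039. Modified duration first:
  t   CF        PV=CF/(1+0.039)^t    t·PV
  1        0.625         0.6015         0.6015
  2        0.625         0.5790         1.1579
  3        0.625         0.5572         1.6717
  4        0.625         0.5363         2.1452
  5        0.625         0.5162         2.5809
  6        0.625         0.4968         2.9808
  7        0.625         0.4782         3.3471
  8      500.625       368.6279     2,949.0229
  Σ                    372.3930     2,963.5081
P = 372.3930; D_Mac = 7.95801 half-year periods = 3.97901 yrs; D_mod = 3.97901/(1+0.039) = 3.82965 yrs.
ΔP/P ≈ -D_mod · Δy = -3.82965 × (-0.0175) = +0.067019 = +6.7019%.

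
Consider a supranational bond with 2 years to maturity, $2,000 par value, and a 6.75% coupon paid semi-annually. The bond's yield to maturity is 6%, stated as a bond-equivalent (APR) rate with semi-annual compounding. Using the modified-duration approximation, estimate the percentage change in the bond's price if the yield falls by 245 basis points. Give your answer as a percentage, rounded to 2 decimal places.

Periodic yield y = 0.03. Modified duration first:
  t   CF        PV=CF/(1+0.03)^t    t·PV
  1        67.50        65.5340        65.5340
  2        67.50        63.6252       127.2504
  3        67.50        61.7721       185.3162
  4     2,067.50     1,836.9470     7,347.7879
  Σ                  2,027.8782     7,725.8885
P = 2,027.8782; D_Mac = 3.80984 half-year periods = 1.90492 yrs; D_mod = 1.90492/(1+0.03) = 1.84944 yrs.
ΔP/P ≈ -D_mod · Δy = -1.84944 × (-0.0245) = +0.045311 = +4.5311%.

+4.53%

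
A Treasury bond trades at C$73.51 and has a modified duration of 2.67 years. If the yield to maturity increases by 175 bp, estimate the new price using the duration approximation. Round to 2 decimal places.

C$70.08

Duration approximation: ΔP/P ≈ -D_mod · Δy = -2.67 × (+0.0175) = -0.046725.
New price ≈ 73.51 × (1 - 0.046725) = 70.07524525.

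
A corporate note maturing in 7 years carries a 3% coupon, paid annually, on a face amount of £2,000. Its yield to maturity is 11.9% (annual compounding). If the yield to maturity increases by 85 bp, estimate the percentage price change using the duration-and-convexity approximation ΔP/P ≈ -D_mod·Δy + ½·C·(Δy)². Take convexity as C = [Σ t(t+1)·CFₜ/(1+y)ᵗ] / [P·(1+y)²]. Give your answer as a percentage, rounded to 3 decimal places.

-4.573%

With y = 0.119:
  t   CF        PV=CF/(1+0.119)^t    t·PV        t(t+1)·PV
  1        60.00        53.6193        53.6193         107.2386
  2        60.00        47.9172        95.8343         287.5030
  3        60.00        42.8214       128.4642         513.8570
  4        60.00        38.2676       153.0703         765.3514
  5        60.00        34.1980       170.9900       1,025.9403
  6        60.00        30.5612       183.3673       1,283.5714
  7     2,060.00       937.6842     6,563.7896      52,510.3172
  Σ                  1,185.0689     7,349.1352      56,493.7788
P = 1,185.0689; D_Mac = 6.20144 yrs; D_mod = 5.54195 yrs; C = 38.07122.
Duration effect: -5.54195 × (+0.0085) = -0.047107
Convexity effect: 0.5 × 38.07122 × (0.0085)² = +0.0013753
ΔP/P ≈ -0.047107 + 0.0013753 = -0.045731 = -4.5731%.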